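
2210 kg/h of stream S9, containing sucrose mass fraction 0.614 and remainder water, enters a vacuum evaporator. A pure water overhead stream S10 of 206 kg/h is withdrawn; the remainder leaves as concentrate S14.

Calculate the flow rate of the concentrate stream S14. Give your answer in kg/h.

2004 kg/h

Concentrate = 2210 − 206 = 2004 kg/h.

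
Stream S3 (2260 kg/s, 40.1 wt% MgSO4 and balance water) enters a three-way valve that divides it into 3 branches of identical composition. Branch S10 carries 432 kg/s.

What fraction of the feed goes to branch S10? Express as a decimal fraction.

Fraction to S10 = 432/2260 = 0.1912.

0.191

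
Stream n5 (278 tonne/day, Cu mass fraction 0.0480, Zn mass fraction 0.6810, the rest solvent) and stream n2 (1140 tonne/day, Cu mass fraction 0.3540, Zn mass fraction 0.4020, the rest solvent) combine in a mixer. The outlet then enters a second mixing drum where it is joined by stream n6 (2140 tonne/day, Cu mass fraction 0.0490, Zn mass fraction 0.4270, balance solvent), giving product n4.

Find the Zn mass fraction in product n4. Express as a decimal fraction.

0.4388

Overall, product flow = 3558 tonne/day.
Zn in = 278×0.681 + 1140×0.402 + 2140×0.427 = 1561.4 tonne/day.
Zn fraction in n4 = 0.4388.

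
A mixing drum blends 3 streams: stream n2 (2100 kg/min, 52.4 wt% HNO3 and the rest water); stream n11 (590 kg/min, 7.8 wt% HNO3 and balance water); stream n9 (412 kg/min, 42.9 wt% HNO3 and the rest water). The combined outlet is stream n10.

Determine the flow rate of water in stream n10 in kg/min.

1779 kg/min

water out = water in = 2100×0.476 + 590×0.922 + 412×0.571 = 1778.8 kg/min.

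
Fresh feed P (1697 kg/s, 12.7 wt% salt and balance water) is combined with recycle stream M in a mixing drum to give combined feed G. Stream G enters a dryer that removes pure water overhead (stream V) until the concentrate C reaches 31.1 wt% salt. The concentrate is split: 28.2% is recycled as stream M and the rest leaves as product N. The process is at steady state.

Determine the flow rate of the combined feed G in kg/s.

1969 kg/s

Overall salt balance (none leaves overhead): salt in fresh feed = salt in product, i.e. 1697×0.127 = (1−0.282)·C·0.311.
C = 215.52/(0.311×0.718) = 965.16 kg/s.
Recycle M = 0.282×965.16 = 272.18 kg/s.
Combined feed G = 1697 + 272.18 = 1969.2 kg/s.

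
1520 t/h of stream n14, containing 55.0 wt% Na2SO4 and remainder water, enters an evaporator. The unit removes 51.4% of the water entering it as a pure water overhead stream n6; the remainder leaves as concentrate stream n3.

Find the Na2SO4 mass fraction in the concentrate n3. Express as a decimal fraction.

0.7155

Na2SO4 is not removed: 1520×0.550 = 836 t/h of Na2SO4 enters n3.
water entering = 1520×0.450 = 684 t/h; overhead removed = 0.514×684 = 351.58 t/h.
Concentrate = 1520 − 351.58 = 1168.4 t/h.
Mass fraction = 836/1168.4 = 0.7155.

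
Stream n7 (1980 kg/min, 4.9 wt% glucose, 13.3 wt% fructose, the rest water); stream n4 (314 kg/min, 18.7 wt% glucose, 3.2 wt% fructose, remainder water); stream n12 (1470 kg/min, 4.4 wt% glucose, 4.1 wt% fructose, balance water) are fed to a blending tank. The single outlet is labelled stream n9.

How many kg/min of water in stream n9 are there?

3210 kg/min

water out = water in = 1980×0.818 + 314×0.781 + 1470×0.915 = 3209.9 kg/min.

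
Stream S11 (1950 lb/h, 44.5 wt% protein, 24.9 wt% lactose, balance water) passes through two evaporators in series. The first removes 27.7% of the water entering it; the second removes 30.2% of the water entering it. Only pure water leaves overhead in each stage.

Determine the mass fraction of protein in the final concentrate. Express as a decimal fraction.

water in feed = 1950×0.306 = 596.7 lb/h.
After stage 1: water left = (1−0.277)×596.7 = 431.41; stream total = 1784.7 lb/h.
After stage 2: water left = (1−0.302)×431.41 = 301.13; final concentrate = 1654.4 lb/h.
protein fraction = 867.75/1654.4 = 0.525.

0.525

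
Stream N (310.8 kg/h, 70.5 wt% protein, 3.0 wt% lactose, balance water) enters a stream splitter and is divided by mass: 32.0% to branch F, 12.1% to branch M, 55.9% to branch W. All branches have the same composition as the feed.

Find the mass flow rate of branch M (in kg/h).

Branch M flow = 0.121×310.8 = 37.607 kg/h.

37.61 kg/h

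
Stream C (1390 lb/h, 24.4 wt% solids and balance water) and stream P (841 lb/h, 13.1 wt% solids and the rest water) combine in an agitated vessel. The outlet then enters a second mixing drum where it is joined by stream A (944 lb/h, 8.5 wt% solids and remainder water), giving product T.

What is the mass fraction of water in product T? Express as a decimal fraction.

0.833

Overall, product flow = 3175 lb/h.
water in = 1390×0.756 + 841×0.869 + 944×0.915 = 2645.4 lb/h.
water fraction in T = 0.833.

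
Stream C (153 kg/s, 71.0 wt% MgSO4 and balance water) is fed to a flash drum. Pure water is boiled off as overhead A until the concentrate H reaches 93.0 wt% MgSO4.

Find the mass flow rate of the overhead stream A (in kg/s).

36.19 kg/s

MgSO4 is conserved: 153×0.710 = 108.63 kg/s all reports to the concentrate.
Concentrate = 108.63/(target fraction) = 116.81 kg/s.
Overhead = 153 − 116.81 = 36.194 kg/s.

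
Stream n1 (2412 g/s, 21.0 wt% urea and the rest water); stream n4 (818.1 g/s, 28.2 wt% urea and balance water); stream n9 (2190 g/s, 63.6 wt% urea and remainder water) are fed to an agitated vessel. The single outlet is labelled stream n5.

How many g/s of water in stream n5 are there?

3290 g/s

water out = water in = 2412×0.790 + 818.1×0.718 + 2190×0.364 = 3290 g/s.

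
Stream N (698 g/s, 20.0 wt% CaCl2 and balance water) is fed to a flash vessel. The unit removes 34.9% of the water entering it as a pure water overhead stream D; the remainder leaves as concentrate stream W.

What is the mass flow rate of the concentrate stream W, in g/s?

503.1 g/s

water entering = 698×0.800 = 558.4 g/s; overhead removed = 0.349×558.4 = 194.88 g/s.
Concentrate = 698 − 194.88 = 503.12 g/s.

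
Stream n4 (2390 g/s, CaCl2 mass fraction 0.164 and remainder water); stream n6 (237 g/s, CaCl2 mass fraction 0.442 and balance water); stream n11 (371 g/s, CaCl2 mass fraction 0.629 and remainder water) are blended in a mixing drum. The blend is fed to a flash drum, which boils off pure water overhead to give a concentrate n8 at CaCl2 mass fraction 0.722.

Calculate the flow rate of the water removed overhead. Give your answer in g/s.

CaCl2 entering = 2390×0.164 + 237×0.442 + 371×0.629 = 730.07 g/s.
All CaCl2 reports to n8, so n8 = 730.07/0.722 = 1011.2 g/s.
Total feed = 2998 g/s; overhead = 2998 − 1011.2 = 1986.8 g/s.

1987 g/s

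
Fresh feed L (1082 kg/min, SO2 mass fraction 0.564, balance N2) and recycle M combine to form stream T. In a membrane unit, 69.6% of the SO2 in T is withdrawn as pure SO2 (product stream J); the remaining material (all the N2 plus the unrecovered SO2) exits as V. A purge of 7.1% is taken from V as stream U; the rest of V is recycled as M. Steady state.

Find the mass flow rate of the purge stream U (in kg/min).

490.1 kg/min

N2 enters only via L and leaves only via the purge: 1082×0.436 = 0.071×(N2 in V), and the membrane unit passes all N2, so N2 in T = N2 in V = 6644.4 kg/min.
SO2 in T: m_A = 1082×0.564 + (1−0.071)·(1−0.696)·m_A, so m_A = 610.25/0.7176 = 850.42 kg/min.
V = (1−0.696)×850.42 + 6644.4 = 6902.9 kg/min.
Purge U = 0.071×6902.9 = 490.11 kg/min.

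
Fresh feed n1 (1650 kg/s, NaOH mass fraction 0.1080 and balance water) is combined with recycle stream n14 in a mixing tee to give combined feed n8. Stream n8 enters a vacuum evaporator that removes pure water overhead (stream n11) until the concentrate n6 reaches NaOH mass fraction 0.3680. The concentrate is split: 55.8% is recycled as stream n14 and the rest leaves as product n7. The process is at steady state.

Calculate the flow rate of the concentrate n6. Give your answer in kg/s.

1096 kg/s

Overall NaOH balance (none leaves overhead): NaOH in fresh feed = NaOH in product, i.e. 1650×0.108 = (1−0.558)·n6·0.368.
n6 = 178.2/(0.368×0.442) = 1095.6 kg/s.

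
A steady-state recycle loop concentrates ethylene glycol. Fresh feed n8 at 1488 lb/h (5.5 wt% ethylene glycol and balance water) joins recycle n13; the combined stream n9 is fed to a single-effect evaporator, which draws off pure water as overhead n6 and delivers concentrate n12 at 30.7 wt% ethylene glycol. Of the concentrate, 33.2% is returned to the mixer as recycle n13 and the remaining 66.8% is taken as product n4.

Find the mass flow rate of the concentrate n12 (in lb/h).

399.1 lb/h

Overall ethylene glycol balance (none leaves overhead): ethylene glycol in fresh feed = ethylene glycol in product, i.e. 1488×0.055 = (1−0.332)·n12·0.307.
n12 = 81.84/(0.307×0.668) = 399.07 lb/h.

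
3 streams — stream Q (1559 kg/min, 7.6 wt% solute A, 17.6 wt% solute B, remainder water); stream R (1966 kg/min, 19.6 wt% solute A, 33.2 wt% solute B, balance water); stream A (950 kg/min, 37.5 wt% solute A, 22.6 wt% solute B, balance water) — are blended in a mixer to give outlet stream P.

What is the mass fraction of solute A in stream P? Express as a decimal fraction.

Total flow out = 1559 + 1966 + 950 = 4475 kg/min.
solute A in = 1559×0.076 + 1966×0.196 + 950×0.375 = 860.07 kg/min.
solute A mass fraction in P = 860.07/4475 = 0.1922.

0.1922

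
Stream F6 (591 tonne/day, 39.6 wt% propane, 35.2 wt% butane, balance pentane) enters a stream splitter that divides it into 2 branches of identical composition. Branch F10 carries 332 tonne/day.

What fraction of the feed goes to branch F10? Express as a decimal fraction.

0.562

Fraction to F10 = 332/591 = 0.5618.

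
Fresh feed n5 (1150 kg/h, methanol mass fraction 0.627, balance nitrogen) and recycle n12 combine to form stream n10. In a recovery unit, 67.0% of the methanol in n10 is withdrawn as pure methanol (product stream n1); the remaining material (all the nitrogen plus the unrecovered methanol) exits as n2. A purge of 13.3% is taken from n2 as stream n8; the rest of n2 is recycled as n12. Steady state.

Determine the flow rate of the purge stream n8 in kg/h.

nitrogen enters only via n5 and leaves only via the purge: 1150×0.373 = 0.133×(nitrogen in n2), and the recovery unit passes all nitrogen, so nitrogen in n10 = nitrogen in n2 = 3225.2 kg/h.
methanol in n10: m_A = 1150×0.627 + (1−0.133)·(1−0.670)·m_A, so m_A = 721.05/0.7139 = 1010 kg/h.
n2 = (1−0.670)×1010 + 3225.2 = 3558.5 kg/h.
Purge n8 = 0.133×3558.5 = 473.28 kg/h.

473.3 kg/h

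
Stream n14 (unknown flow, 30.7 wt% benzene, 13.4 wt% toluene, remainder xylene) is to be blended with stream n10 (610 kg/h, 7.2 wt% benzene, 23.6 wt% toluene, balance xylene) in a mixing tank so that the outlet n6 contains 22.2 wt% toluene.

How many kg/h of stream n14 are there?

Let n14 be the unknown flow. Total out = 610 + n14.
toluene balance: 143.96 + 0.134·n14 = 0.222·(610 + n14)
(0.134 − 0.222)·n14 = 0.222×610 − 143.96 = -8.54
n14 = -8.54 / -0.088 = 97.045 kg/h

97.05 kg/h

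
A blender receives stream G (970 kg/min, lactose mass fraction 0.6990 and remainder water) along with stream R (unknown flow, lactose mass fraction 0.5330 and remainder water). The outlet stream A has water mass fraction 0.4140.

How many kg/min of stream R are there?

Let R be the unknown flow. Total out = 970 + R.
water balance: 291.97 + 0.467·R = 0.414·(970 + R)
(0.467 − 0.414)·R = 0.414×970 − 291.97 = 109.61
R = 109.61 / 0.053 = 2068.1 kg/min

2068 kg/min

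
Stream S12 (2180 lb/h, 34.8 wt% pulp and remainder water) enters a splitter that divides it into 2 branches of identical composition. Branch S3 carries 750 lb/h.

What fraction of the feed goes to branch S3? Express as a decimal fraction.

0.344

Fraction to S3 = 750/2180 = 0.3440.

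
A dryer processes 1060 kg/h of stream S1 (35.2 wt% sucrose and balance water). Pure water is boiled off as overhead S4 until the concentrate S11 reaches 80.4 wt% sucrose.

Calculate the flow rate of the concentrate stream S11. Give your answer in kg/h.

sucrose is conserved: 1060×0.352 = 373.12 kg/h all reports to the concentrate.
Concentrate = 373.12/(target fraction) = 464.08 kg/h.

464.1 kg/h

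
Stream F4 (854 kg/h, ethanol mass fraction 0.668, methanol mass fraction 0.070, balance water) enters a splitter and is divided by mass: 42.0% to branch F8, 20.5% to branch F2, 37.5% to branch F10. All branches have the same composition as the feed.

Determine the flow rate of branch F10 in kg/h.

Branch F10 flow = 0.375×854 = 320.25 kg/h.

320.2 kg/h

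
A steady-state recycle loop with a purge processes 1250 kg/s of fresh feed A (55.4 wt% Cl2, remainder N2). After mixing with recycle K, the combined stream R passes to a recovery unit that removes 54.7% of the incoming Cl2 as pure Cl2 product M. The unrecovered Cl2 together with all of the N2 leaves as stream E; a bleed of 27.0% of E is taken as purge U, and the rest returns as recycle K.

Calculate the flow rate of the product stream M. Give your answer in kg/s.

566 kg/s

Cl2 in R: m_A = 1250×0.554 + (1−0.270)·(1−0.547)·m_A, so m_A = 692.5/0.6693 = 1034.6 kg/s.
Product M = 0.547×1034.6 = 565.95 kg/s.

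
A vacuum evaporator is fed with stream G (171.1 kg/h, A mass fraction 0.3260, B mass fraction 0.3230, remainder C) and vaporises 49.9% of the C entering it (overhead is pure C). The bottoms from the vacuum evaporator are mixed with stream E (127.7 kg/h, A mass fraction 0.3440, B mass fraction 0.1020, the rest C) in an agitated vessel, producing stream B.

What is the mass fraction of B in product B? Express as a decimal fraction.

Vapour removed = 0.499×0.351×171.1 = 29.968 kg/h; concentrate = 141.13 kg/h.
B reaching the mixer = 55.265 (from concentrate) + 127.7×0.102 = 68.291 kg/h.
Product flow = 141.13 + 127.7 = 268.83 kg/h; B fraction = 0.2540.

0.2540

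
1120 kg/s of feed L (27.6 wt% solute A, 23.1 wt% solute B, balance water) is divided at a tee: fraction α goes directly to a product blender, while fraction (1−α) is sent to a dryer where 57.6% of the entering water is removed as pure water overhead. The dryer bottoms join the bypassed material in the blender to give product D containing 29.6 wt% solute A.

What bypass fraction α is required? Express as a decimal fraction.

0.762

All 1120×0.276 = 309.12 kg/s of solute A reaches D, so D = 309.12/0.296 = 1044.3 kg/s and vapour = 75.676 kg/s.
The evaporator receives (1−α)·1120 of feed at 0.493 water and removes 0.576 of that water:
0.576×0.493×(1−α)×1120 = 75.676
(1−α) = 75.676/318.04 = 0.2379;  α = 0.7621.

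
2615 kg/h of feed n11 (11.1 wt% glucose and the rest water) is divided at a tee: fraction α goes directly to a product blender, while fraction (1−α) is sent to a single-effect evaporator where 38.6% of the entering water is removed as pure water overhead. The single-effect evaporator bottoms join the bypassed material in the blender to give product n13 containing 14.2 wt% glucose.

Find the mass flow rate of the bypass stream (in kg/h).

All 2615×0.111 = 290.26 kg/h of glucose reaches n13, so n13 = 290.26/0.142 = 2044.1 kg/h and vapour = 570.88 kg/h.
The evaporator receives (1−α)·2615 of feed at 0.889 water and removes 0.386 of that water:
0.386×0.889×(1−α)×2615 = 570.88
(1−α) = 570.88/897.35 = 0.6362;  α = 0.3638.
Bypass flow = 0.3638×2615 = 951.37 kg/h.

951.4 kg/h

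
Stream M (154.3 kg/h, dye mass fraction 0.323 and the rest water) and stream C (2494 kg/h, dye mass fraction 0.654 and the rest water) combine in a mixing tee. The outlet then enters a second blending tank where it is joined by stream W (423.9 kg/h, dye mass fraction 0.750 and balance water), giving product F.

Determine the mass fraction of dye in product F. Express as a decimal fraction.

Overall, product flow = 3072.2 kg/h.
dye in = 154.3×0.323 + 2494×0.654 + 423.9×0.750 = 1998.8 kg/h.
dye fraction in F = 0.651.

0.651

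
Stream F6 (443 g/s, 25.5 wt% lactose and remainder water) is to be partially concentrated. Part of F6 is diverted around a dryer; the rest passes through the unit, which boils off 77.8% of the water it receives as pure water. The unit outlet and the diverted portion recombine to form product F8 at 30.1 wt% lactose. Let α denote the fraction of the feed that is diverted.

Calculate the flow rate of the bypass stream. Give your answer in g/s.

All 443×0.255 = 112.97 g/s of lactose reaches F8, so F8 = 112.97/0.301 = 375.3 g/s and vapour = 67.701 g/s.
The evaporator receives (1−α)·443 of feed at 0.745 water and removes 0.778 of that water:
0.778×0.745×(1−α)×443 = 67.701
(1−α) = 67.701/256.77 = 0.2637;  α = 0.7363.
Bypass flow = 0.7363×443 = 326.2 g/s.

326.2 g/s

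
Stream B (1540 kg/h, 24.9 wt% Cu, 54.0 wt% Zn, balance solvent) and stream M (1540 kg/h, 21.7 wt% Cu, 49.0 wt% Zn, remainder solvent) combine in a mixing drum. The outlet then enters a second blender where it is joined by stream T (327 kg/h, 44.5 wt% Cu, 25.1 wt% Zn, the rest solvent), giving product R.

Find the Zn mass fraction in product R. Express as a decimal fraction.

Overall, product flow = 3407 kg/h.
Zn in = 1540×0.540 + 1540×0.490 + 327×0.251 = 1668.3 kg/h.
Zn fraction in R = 0.490.

0.490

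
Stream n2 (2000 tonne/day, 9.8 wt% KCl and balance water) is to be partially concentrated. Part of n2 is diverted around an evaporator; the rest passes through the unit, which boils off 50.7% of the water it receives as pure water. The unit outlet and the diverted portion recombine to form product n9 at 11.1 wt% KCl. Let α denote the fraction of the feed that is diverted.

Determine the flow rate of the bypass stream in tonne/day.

All 2000×0.098 = 196 tonne/day of KCl reaches n9, so n9 = 196/0.111 = 1765.8 tonne/day and vapour = 234.23 tonne/day.
The evaporator receives (1−α)·2000 of feed at 0.902 water and removes 0.507 of that water:
0.507×0.902×(1−α)×2000 = 234.23
(1−α) = 234.23/914.63 = 0.2561;  α = 0.7439.
Bypass flow = 0.7439×2000 = 1487.8 tonne/day.

1488 tonne/day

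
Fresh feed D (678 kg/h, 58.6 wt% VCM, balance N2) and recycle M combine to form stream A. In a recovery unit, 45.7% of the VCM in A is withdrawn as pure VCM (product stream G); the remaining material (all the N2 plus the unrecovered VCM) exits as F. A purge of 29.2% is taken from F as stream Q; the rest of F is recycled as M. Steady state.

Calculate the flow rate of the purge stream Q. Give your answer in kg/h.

383 kg/h

N2 enters only via D and leaves only via the purge: 678×0.414 = 0.292×(N2 in F), and the recovery unit passes all N2, so N2 in A = N2 in F = 961.27 kg/h.
VCM in A: m_A = 678×0.586 + (1−0.292)·(1−0.457)·m_A, so m_A = 397.31/0.6156 = 645.45 kg/h.
F = (1−0.457)×645.45 + 961.27 = 1311.8 kg/h.
Purge Q = 0.292×1311.8 = 383.03 kg/h.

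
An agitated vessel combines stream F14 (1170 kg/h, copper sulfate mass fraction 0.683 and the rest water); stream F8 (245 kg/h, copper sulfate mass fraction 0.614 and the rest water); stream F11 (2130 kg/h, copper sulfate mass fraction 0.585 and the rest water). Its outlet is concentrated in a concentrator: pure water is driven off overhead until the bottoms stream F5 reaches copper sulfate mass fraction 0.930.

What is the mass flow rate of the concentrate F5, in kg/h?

copper sulfate entering = 1170×0.683 + 245×0.614 + 2130×0.585 = 2195.6 kg/h.
All copper sulfate reports to F5, so F5 = 2195.6/0.930 = 2360.8 kg/h.

2361 kg/h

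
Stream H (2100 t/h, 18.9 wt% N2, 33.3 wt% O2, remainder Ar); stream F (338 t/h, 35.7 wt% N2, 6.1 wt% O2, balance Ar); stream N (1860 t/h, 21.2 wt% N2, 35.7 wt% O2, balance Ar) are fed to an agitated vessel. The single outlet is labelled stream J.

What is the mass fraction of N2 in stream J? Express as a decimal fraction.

Total flow out = 2100 + 338 + 1860 = 4298 t/h.
N2 in = 2100×0.189 + 338×0.357 + 1860×0.212 = 911.89 t/h.
N2 mass fraction in J = 911.89/4298 = 0.2122.

0.2122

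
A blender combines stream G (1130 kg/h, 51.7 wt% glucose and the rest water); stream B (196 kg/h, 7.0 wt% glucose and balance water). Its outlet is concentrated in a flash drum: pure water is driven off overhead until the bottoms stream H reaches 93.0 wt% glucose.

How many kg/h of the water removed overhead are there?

glucose entering = 1130×0.517 + 196×0.070 = 597.93 kg/h.
All glucose reports to H, so H = 597.93/0.930 = 642.94 kg/h.
Total feed = 1326 kg/h; overhead = 1326 − 642.94 = 683.06 kg/h.

683.1 kg/h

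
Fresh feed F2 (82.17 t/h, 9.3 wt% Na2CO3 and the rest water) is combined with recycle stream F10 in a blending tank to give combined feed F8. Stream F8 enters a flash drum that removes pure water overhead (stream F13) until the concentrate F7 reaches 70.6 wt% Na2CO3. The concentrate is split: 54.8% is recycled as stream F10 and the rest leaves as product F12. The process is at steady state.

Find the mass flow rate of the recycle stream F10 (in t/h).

Overall Na2CO3 balance (none leaves overhead): Na2CO3 in fresh feed = Na2CO3 in product, i.e. 82.17×0.093 = (1−0.548)·F7·0.706.
F7 = 7.6418/(0.706×0.452) = 23.947 t/h.
Recycle F10 = 0.548×23.947 = 13.123 t/h.

13.12 t/h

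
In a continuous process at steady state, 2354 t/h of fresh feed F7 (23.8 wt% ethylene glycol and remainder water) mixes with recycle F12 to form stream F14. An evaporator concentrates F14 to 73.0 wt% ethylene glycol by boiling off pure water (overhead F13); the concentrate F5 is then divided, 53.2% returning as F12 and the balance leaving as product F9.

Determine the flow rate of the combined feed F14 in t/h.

3226 t/h

Overall ethylene glycol balance (none leaves overhead): ethylene glycol in fresh feed = ethylene glycol in product, i.e. 2354×0.238 = (1−0.532)·F5·0.730.
F5 = 560.25/(0.730×0.468) = 1639.9 t/h.
Recycle F12 = 0.532×1639.9 = 872.42 t/h.
Combined feed F14 = 2354 + 872.42 = 3226.4 t/h.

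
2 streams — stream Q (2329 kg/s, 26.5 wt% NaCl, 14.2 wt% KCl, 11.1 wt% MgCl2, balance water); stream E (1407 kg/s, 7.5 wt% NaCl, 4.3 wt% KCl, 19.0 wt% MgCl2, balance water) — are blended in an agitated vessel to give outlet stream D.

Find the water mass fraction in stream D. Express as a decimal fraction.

Total flow out = 2329 + 1407 = 3736 kg/s.
water in = 2329×0.482 + 1407×0.692 = 2096.2 kg/s.
water mass fraction in D = 2096.2/3736 = 0.5611.

0.5611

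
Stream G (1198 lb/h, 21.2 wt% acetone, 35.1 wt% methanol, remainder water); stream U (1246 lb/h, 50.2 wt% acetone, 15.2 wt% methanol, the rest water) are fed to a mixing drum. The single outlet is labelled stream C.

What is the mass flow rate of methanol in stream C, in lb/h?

609.9 lb/h

methanol out = methanol in = 1198×0.351 + 1246×0.152 = 609.89 lb/h.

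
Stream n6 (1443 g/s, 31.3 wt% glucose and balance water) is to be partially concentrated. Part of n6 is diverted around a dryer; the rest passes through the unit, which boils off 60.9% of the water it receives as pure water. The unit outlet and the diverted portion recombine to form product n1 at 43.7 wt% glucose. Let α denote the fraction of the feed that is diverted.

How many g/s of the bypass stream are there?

All 1443×0.313 = 451.66 g/s of glucose reaches n1, so n1 = 451.66/0.437 = 1033.5 g/s and vapour = 409.46 g/s.
The evaporator receives (1−α)·1443 of feed at 0.687 water and removes 0.609 of that water:
0.609×0.687×(1−α)×1443 = 409.46
(1−α) = 409.46/603.73 = 0.6782;  α = 0.3218.
Bypass flow = 0.3218×1443 = 464.34 g/s.

464.3 g/s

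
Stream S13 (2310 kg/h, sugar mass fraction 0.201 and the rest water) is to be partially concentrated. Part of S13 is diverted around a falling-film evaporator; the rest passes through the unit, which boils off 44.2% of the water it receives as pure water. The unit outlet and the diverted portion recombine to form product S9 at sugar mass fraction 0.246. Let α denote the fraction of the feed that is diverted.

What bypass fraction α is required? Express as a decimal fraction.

0.482

All 2310×0.201 = 464.31 kg/h of sugar reaches S9, so S9 = 464.31/0.246 = 1887.4 kg/h and vapour = 422.56 kg/h.
The evaporator receives (1−α)·2310 of feed at 0.799 water and removes 0.442 of that water:
0.442×0.799×(1−α)×2310 = 422.56
(1−α) = 422.56/815.79 = 0.5180;  α = 0.4820.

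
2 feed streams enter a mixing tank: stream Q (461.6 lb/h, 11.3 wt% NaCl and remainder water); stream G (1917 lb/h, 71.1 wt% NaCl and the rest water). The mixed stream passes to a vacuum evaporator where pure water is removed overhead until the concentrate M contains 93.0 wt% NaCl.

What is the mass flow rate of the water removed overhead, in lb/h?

NaCl entering = 461.6×0.113 + 1917×0.711 = 1415.1 lb/h.
All NaCl reports to M, so M = 1415.1/0.930 = 1521.7 lb/h.
Total feed = 2378.6 lb/h; overhead = 2378.6 − 1521.7 = 856.94 lb/h.

856.9 lb/h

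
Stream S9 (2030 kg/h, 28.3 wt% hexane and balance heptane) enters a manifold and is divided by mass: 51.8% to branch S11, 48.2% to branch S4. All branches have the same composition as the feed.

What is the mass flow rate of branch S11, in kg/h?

1052 kg/h

Branch S11 flow = 0.518×2030 = 1051.5 kg/h.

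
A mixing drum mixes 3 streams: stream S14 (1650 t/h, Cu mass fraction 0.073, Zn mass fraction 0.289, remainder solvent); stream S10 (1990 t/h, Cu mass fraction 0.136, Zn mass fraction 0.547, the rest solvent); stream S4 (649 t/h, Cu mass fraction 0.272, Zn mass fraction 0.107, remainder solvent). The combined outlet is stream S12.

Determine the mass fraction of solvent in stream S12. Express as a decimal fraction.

Total flow out = 1650 + 1990 + 649 = 4289 t/h.
solvent in = 1650×0.638 + 1990×0.317 + 649×0.621 = 2086.6 t/h.
solvent mass fraction in S12 = 2086.6/4289 = 0.486.

0.486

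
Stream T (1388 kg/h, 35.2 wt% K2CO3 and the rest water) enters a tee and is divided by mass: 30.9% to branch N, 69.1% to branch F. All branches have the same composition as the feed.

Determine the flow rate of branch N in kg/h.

428.9 kg/h

Branch N flow = 0.309×1388 = 428.89 kg/h.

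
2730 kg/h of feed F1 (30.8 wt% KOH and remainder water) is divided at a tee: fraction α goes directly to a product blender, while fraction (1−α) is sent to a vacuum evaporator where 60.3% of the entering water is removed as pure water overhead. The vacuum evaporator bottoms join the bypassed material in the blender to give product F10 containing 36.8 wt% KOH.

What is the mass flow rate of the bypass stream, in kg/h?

All 2730×0.308 = 840.84 kg/h of KOH reaches F10, so F10 = 840.84/0.368 = 2284.9 kg/h and vapour = 445.11 kg/h.
The evaporator receives (1−α)·2730 of feed at 0.692 water and removes 0.603 of that water:
0.603×0.692×(1−α)×2730 = 445.11
(1−α) = 445.11/1139.2 = 0.3907;  α = 0.6093.
Bypass flow = 0.6093×2730 = 1663.3 kg/h.

1663 kg/h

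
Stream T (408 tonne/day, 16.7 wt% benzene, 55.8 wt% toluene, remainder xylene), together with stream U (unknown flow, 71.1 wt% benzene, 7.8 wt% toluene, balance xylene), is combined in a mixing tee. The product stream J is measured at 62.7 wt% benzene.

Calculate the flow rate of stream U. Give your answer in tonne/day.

Let U be the unknown flow. Total out = 408 + U.
benzene balance: 68.136 + 0.711·U = 0.627·(408 + U)
(0.711 − 0.627)·U = 0.627×408 − 68.136 = 187.68
U = 187.68 / 0.084 = 2234.3 tonne/day

2234 tonne/day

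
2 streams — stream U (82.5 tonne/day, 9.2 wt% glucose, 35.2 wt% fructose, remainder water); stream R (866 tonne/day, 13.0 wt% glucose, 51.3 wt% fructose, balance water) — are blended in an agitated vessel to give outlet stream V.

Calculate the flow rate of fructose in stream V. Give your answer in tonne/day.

473.3 tonne/day

fructose out = fructose in = 82.5×0.352 + 866×0.513 = 473.3 tonne/day.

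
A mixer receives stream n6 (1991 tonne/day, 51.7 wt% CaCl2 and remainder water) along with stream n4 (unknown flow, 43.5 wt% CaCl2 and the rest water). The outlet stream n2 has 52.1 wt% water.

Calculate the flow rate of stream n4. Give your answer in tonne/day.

1720 tonne/day

Let n4 be the unknown flow. Total out = 1991 + n4.
water balance: 961.65 + 0.565·n4 = 0.521·(1991 + n4)
(0.565 − 0.521)·n4 = 0.521×1991 − 961.65 = 75.658
n4 = 75.658 / 0.044 = 1719.5 tonne/day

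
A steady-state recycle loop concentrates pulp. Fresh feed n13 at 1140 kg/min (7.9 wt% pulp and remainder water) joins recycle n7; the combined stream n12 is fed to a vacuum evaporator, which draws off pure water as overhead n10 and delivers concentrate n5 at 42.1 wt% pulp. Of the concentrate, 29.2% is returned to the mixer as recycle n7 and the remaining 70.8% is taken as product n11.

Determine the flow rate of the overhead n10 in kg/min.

Overall pulp balance (none leaves overhead): pulp in fresh feed = pulp in product, i.e. 1140×0.079 = (1−0.292)·n5·0.421.
n5 = 90.06/(0.421×0.708) = 302.15 kg/min.
Recycle n7 = 0.292×302.15 = 88.227 kg/min.
Combined feed n12 = 1140 + 88.227 = 1228.2 kg/min.
Overhead n10 = n12 − n5 = 1228.2 − 302.15 = 926.08 kg/min.

926.1 kg/min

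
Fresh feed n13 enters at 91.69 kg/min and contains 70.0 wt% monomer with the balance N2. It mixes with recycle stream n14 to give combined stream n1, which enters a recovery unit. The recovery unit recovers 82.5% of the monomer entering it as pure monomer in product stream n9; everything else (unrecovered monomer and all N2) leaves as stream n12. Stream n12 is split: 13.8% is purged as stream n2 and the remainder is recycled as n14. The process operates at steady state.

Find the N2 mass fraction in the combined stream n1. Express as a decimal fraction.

N2 enters only via n13 and leaves only via the purge: 91.69×0.300 = 0.138×(N2 in n12), and the recovery unit passes all N2, so N2 in n1 = N2 in n12 = 199.33 kg/min.
monomer in n1: m_A = 91.69×0.700 + (1−0.138)·(1−0.825)·m_A, so m_A = 64.183/0.8491 = 75.585 kg/min.
n1 = 75.585 + 199.33 = 274.91 kg/min.
N2 fraction in n1 = 199.33/274.91 = 0.725.

0.725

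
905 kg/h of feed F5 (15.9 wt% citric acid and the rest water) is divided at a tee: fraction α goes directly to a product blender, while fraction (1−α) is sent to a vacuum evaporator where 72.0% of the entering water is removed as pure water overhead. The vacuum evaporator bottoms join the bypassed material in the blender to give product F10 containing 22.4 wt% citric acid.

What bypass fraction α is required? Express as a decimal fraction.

0.521

All 905×0.159 = 143.9 kg/h of citric acid reaches F10, so F10 = 143.9/0.224 = 642.39 kg/h and vapour = 262.61 kg/h.
The evaporator receives (1−α)·905 of feed at 0.841 water and removes 0.720 of that water:
0.720×0.841×(1−α)×905 = 262.61
(1−α) = 262.61/548 = 0.4792;  α = 0.5208.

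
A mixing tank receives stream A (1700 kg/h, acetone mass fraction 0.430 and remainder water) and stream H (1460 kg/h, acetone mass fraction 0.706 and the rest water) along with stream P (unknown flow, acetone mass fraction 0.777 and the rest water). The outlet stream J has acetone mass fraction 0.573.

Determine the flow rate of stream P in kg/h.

239.8 kg/h

Let P be the unknown flow. Total out = 3160 + P.
acetone balance: 1761.8 + 0.777·P = 0.573·(3160 + P)
(0.777 − 0.573)·P = 0.573×3160 − 1761.8 = 48.92
P = 48.92 / 0.204 = 239.8 kg/h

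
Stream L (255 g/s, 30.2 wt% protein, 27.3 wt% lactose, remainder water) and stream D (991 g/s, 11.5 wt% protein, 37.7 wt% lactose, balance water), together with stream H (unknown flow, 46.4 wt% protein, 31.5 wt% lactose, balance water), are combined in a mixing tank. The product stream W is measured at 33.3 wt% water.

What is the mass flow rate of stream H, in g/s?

Let H be the unknown flow. Total out = 1246 + H.
water balance: 611.8 + 0.221·H = 0.333·(1246 + H)
(0.221 − 0.333)·H = 0.333×1246 − 611.8 = -196.88
H = -196.88 / -0.112 = 1757.9 g/s

1758 g/s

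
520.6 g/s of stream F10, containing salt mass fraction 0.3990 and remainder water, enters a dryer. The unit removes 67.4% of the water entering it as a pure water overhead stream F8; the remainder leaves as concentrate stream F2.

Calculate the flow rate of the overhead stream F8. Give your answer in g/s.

210.9 g/s

water entering = 520.6×0.601 = 312.88 g/s; overhead removed = 0.674×312.88 = 210.88 g/s.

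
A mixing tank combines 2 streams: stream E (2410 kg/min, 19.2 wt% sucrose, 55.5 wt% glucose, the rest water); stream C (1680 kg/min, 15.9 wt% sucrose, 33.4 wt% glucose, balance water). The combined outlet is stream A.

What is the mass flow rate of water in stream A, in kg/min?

water out = water in = 2410×0.253 + 1680×0.507 = 1461.5 kg/min.

1461 kg/min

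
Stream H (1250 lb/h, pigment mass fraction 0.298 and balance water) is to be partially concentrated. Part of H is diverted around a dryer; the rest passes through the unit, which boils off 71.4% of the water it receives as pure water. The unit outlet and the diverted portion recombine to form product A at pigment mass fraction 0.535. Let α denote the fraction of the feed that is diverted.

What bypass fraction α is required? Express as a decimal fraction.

All 1250×0.298 = 372.5 lb/h of pigment reaches A, so A = 372.5/0.535 = 696.26 lb/h and vapour = 553.74 lb/h.
The evaporator receives (1−α)·1250 of feed at 0.702 water and removes 0.714 of that water:
0.714×0.702×(1−α)×1250 = 553.74
(1−α) = 553.74/626.53 = 0.8838;  α = 0.1162.

0.116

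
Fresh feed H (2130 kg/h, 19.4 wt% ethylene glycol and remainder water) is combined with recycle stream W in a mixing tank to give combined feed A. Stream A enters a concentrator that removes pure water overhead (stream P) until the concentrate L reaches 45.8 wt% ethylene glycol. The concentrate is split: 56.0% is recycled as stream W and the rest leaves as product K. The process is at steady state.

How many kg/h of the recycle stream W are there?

1148 kg/h

Overall ethylene glycol balance (none leaves overhead): ethylene glycol in fresh feed = ethylene glycol in product, i.e. 2130×0.194 = (1−0.560)·L·0.458.
L = 413.22/(0.458×0.440) = 2050.5 kg/h.
Recycle W = 0.560×2050.5 = 1148.3 kg/h.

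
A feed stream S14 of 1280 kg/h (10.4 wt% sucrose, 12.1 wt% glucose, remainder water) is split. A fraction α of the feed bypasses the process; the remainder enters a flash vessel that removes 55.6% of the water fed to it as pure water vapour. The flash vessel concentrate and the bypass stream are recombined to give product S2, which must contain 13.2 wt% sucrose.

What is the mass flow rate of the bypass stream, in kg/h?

649.9 kg/h

All 1280×0.104 = 133.12 kg/h of sucrose reaches S2, so S2 = 133.12/0.132 = 1008.5 kg/h and vapour = 271.52 kg/h.
The evaporator receives (1−α)·1280 of feed at 0.775 water and removes 0.556 of that water:
0.556×0.775×(1−α)×1280 = 271.52
(1−α) = 271.52/551.55 = 0.4923;  α = 0.5077.
Bypass flow = 0.5077×1280 = 649.89 kg/h.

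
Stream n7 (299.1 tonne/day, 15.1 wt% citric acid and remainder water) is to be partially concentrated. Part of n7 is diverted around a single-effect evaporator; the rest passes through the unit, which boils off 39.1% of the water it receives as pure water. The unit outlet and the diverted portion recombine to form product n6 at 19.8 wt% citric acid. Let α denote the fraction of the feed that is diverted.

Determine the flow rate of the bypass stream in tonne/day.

All 299.1×0.151 = 45.164 tonne/day of citric acid reaches n6, so n6 = 45.164/0.198 = 228.1 tonne/day and vapour = 70.998 tonne/day.
The evaporator receives (1−α)·299.1 of feed at 0.849 water and removes 0.391 of that water:
0.391×0.849×(1−α)×299.1 = 70.998
(1−α) = 70.998/99.289 = 0.7151;  α = 0.2849.
Bypass flow = 0.2849×299.1 = 85.223 tonne/day.

85.22 tonne/day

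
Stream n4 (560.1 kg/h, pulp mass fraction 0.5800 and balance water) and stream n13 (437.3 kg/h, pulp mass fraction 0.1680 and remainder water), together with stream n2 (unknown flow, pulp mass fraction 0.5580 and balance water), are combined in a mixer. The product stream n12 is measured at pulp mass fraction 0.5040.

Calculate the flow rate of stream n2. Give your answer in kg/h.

1933 kg/h

Let n2 be the unknown flow. Total out = 997.4 + n2.
pulp balance: 398.32 + 0.558·n2 = 0.504·(997.4 + n2)
(0.558 − 0.504)·n2 = 0.504×997.4 − 398.32 = 104.37
n2 = 104.37 / 0.054 = 1932.7 kg/h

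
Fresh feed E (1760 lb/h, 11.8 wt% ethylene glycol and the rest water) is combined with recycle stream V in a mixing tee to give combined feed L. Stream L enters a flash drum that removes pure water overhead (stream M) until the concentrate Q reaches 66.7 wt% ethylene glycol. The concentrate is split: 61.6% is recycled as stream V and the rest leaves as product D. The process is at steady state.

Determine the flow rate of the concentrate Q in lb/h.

Overall ethylene glycol balance (none leaves overhead): ethylene glycol in fresh feed = ethylene glycol in product, i.e. 1760×0.118 = (1−0.616)·Q·0.667.
Q = 207.68/(0.667×0.384) = 810.84 lb/h.

810.8 lb/h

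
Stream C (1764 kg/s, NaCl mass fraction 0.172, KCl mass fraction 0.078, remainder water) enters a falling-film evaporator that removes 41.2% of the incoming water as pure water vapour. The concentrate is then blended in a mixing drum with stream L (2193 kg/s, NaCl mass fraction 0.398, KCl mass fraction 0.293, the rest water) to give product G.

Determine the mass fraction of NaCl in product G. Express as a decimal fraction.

0.345

Vapour removed = 0.412×0.750×1764 = 545.08 kg/s; concentrate = 1218.9 kg/s.
NaCl reaching the mixer = 303.41 (from concentrate) + 2193×0.398 = 1176.2 kg/s.
Product flow = 1218.9 + 2193 = 3411.9 kg/s; NaCl fraction = 0.345.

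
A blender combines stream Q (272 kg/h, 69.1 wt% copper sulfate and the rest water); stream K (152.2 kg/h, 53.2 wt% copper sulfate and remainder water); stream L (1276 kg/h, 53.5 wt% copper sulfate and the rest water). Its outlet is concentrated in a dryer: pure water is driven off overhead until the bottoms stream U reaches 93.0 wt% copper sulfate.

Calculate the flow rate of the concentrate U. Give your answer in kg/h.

1023 kg/h

copper sulfate entering = 272×0.691 + 152.2×0.532 + 1276×0.535 = 951.58 kg/h.
All copper sulfate reports to U, so U = 951.58/0.930 = 1023.2 kg/h.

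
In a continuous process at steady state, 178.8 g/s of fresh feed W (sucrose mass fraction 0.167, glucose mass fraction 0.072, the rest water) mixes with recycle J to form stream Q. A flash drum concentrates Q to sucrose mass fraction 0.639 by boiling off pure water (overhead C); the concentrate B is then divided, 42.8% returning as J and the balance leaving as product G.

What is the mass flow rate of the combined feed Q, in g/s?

Overall sucrose balance (none leaves overhead): sucrose in fresh feed = sucrose in product, i.e. 178.8×0.167 = (1−0.428)·B·0.639.
B = 29.86/(0.639×0.572) = 81.693 g/s.
Recycle J = 0.428×81.693 = 34.965 g/s.
Combined feed Q = 178.8 + 34.965 = 213.76 g/s.

213.8 g/s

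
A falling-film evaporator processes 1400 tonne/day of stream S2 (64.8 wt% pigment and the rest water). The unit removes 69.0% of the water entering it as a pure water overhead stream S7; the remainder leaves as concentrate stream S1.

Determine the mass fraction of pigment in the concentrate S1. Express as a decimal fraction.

pigment is not removed: 1400×0.648 = 907.2 tonne/day of pigment enters S1.
water entering = 1400×0.352 = 492.8 tonne/day; overhead removed = 0.690×492.8 = 340.03 tonne/day.
Concentrate = 1400 − 340.03 = 1060 tonne/day.
Mass fraction = 907.2/1060 = 0.8559.

0.8559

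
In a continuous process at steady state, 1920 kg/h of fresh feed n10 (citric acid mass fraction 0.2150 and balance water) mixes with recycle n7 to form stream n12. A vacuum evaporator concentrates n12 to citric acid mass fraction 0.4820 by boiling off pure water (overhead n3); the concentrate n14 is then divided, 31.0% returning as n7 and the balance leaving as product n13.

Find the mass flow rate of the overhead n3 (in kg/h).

1064 kg/h

Overall citric acid balance (none leaves overhead): citric acid in fresh feed = citric acid in product, i.e. 1920×0.215 = (1−0.310)·n14·0.482.
n14 = 412.8/(0.482×0.690) = 1241.2 kg/h.
Recycle n7 = 0.310×1241.2 = 384.77 kg/h.
Combined feed n12 = 1920 + 384.77 = 2304.8 kg/h.
Overhead n3 = n12 − n14 = 2304.8 − 1241.2 = 1063.6 kg/h.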